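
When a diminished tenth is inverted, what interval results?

augmented 6th

First reduce the compound diminished tenth to its simple form, a diminished third.
Interval numbers invert to sum to nine: 3 + 6 = 9, so a third inverts to a sixth.
And diminished becomes augmented under inversion, so we get an augmented sixth.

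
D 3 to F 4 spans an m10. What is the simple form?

m3

Subtracting seven from the interval number removes an octave: 10 − 7 = 3.
Quality carries through unchanged, so the simple form is a minor third.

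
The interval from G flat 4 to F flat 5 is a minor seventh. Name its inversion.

Interval numbers invert to sum to nine: 7 + 2 = 9, so a seventh inverts to a second.
And minor becomes major under inversion, so we get a major second.

major 2nd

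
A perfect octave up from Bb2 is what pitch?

Bb3

An octave keeps the letter name B, an octave up from B.
A perfect octave is 12 semitones; 12 semitones up from Bb2 gives Bb3.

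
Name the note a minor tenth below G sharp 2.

E sharp 1

The tenth's letter: G down three letter names plus an octave → E.
A minor tenth spans 15 semitones, so from G#2 the target pitch is E#1.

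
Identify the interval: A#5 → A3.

A15

Descending from A#5 to A3 is the same interval as ascending A3 to A#5.
A to A is the same letter name, plus 2 octaves — that makes it a fifteenth of some quality.
A perfect fifteenth would be 24 semitones; A3 to A#5 is 25, one semitone wider, so the interval is augmented.
(Equivalently, a compound augmented octave: an augmented octave plus an octave.)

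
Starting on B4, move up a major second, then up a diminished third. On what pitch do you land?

Eb5

A major second up from B4 is C#5.
C#5 up a diminished third → Eb5 (2 semitones).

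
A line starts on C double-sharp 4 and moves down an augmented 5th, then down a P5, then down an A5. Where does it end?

E flat 2

Down an augmented fifth from C##4: F#3 (8 semitones down).
A perfect fifth down from F#3 is B2.
An augmented fifth down from B2 is Eb2.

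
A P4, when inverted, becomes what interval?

Inverted interval numbers add to nine, so a fourth pairs with a fifth (4 + 5 = 9).
Quality inverts too: perfect stays perfect. That makes the inversion a perfect fifth.

perfect fifth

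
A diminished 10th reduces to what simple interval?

Subtracting seven from the interval number removes an octave: 10 − 7 = 3.
So a diminished tenth is an octave plus a diminished third. The quality is unchanged.

diminished 3rd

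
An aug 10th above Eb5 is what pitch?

G#6

Counting three letter names plus an octave up from E lands on G.
Moving 17 semitones up from Eb5 (the size of an augmented tenth) reaches G#6.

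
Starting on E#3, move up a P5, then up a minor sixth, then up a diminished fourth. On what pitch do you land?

C5

A perfect fifth up from E#3 is B#3.
A minor sixth up from B#3 is G#4.
A diminished fourth up from G#4 is C5.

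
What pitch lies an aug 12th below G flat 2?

Five letters down from G (plus an octave) reaches C.
An augmented twelfth is 20 semitones; 20 semitones down from Gb2 gives Cbb1.

C double-flat 1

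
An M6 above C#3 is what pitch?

The sixth takes the letter from C up to A.
Moving 9 semitones up from C#3 (the size of a major sixth) reaches A#3.

A#3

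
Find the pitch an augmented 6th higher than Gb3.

E4

Counting six letter names up from G lands on E.
An augmented sixth spans 10 semitones, so from Gb3 the target pitch is E4.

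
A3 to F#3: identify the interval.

Descending from A3 to F#3 is the same interval as ascending F#3 to A3.
F to A spans three letter names (F-G-A) — that makes it a third of some quality.
F#3 to A3 is 3 semitones, a half step short of the major third (4), so this is minor.

minor 3rd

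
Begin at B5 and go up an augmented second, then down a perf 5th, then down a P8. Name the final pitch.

F##4

An augmented second up from B5 is C##6.
Down a perfect fifth from C##6: F##5 (7 semitones down).
F##5 down a perfect octave → F##4 (12 semitones).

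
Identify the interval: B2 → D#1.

minor 13th

Descending from B2 to D#1 is the same interval as ascending D#1 to B2.
D to B spans six letter names (D-E-F-G-A-B), plus an octave: a thirteenth.
A major thirteenth would be 21 semitones, but D#1 to B2 is 20 — one semitone narrower, making it a minor thirteenth.
(Equivalently, a compound minor sixth: a minor sixth plus an octave.)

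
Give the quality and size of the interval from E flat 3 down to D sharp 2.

Descending from Eb3 to D#2 is the same interval as ascending D#2 to Eb3.
D to E spans two letter names (D-E), plus an octave: a ninth.
D#2 to Eb3 spans 12 semitones — two semitones narrower than the major ninth (14) — giving a diminished ninth.

diminished ninth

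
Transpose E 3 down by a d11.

Counting four letter names plus an octave down from E lands on B.
Moving 16 semitones down from E3 (the size of a diminished eleventh) reaches B#1.

B-sharp 1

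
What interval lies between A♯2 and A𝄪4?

augmented fifteenth

A to A is the same letter name, plus 2 octaves — that makes it a fifteenth of some quality.
The perfect fifteenth is 24 semitones; here we have 25, one semitone wider: augmented.
(Equivalently, a compound augmented octave: an augmented octave plus an octave.)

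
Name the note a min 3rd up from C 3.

Counting three letter names up from C lands on E.
A minor third is 3 semitones; 3 semitones up from C3 gives Eb3.

E flat 3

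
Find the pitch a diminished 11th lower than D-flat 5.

A 3

The eleventh's letter: D down four letter names plus an octave → A.
Moving 16 semitones down from Db5 (the size of a diminished eleventh) reaches A3.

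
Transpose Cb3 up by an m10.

The tenth's letter: C up three letter names plus an octave → E.
A minor tenth is 15 semitones; 15 semitones up from Cb3 gives Ebb4.

Ebb4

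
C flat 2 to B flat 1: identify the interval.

m2

Descending from Cb2 to Bb1 is the same interval as ascending Bb1 to Cb2.
B to C spans two letter names (B-C): a second.
At 1 semitone, Bb1→Cb2 falls one short of a major second: minor.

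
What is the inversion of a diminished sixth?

augmented third

Inverted interval numbers add to nine, so a sixth pairs with a third (6 + 3 = 9).
The quality also flips — diminished becomes augmented — giving an augmented third.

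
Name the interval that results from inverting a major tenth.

minor sixth

First reduce the compound major tenth to its simple form, a major third.
The rule of nine gives the new number: 9 − 3 = 6, so a third becomes a sixth.
Quality inverts too: major becomes minor. That makes the inversion a minor sixth.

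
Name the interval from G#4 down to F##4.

Descending from G#4 to F##4 is the same interval as ascending F##4 to G#4.
F to G spans two letter names (F-G) — that makes it a second of some quality.
A major second would be 2 semitones, but F##4 to G#4 is 1 — one semitone narrower, making it a minor second.

minor second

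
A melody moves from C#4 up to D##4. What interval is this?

C to D spans two letter names (C-D): a second.
A major second would be 2 semitones; C#4 to D##4 is 3, one semitone wider, so the interval is augmented.

augmented second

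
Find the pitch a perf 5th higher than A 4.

E 5

The fifth takes the letter from A up to E.
A perfect fifth spans 7 semitones, so from A4 the target pitch is E5.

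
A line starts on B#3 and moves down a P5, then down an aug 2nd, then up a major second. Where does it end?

E3

Down a perfect fifth from B#3: E#3 (7 semitones down).
E#3 down an augmented second → D3 (3 semitones).
D3 up a major second → E3 (2 semitones).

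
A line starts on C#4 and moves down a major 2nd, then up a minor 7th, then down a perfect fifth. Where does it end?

D4

Down a major second from C#4: B3 (2 semitones down).
Up a minor seventh from B3: A4 (10 semitones up).
Down a perfect fifth from A4: D4 (7 semitones down).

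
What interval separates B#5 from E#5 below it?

P5

Descending from B#5 to E#5 is the same interval as ascending E#5 to B#5.
E to B spans five letter names (E-F-G-A-B): a fifth.
Counting semitones, E#5→B#5 is 7, which is the perfect fifth.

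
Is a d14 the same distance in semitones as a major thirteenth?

A diminished fourteenth spans 21 semitones, and a major thirteenth also spans 21 semitones — they're enharmonic.

Yes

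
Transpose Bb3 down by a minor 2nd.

A3

Counting two letter names down from B lands on A.
A minor second spans 1 semitone, so from Bb3 the target pitch is A3.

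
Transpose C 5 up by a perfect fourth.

F 5

The fourth takes the letter from C up to F.
Moving 5 semitones up from C5 (the size of a perfect fourth) reaches F5.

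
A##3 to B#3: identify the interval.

minor second

A to B spans two letter names (A-B), so the interval is some kind of second.
A##3 to B#3 is 1 semitone, a half step short of the major second (2), so this is minor.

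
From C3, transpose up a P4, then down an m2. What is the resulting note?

Up a perfect fourth from C3: F3 (5 semitones up).
Down a minor second from F3: E3 (1 semitone down).

E3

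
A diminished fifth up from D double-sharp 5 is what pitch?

A sharp 5

Five letter names up from D: A.
A diminished fifth spans 6 semitones, so from D##5 the target pitch is A#5.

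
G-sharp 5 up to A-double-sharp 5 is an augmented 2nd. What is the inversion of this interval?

The rule of nine gives the new number: 9 − 2 = 7, so a second becomes a seventh.
The quality also flips — augmented becomes diminished — giving a diminished seventh.

diminished 7th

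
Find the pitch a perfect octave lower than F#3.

For an octave the letter name doesn't change: still F, an octave down.
Moving 12 semitones down from F#3 (the size of a perfect octave) reaches F#2.

F#2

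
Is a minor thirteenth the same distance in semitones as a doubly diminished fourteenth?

A minor thirteenth spans 20 semitones, and a doubly diminished fourteenth also spans 20 semitones — they're enharmonic.

Yes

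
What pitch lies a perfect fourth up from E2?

Four letter names up from E: A.
Moving 5 semitones up from E2 (the size of a perfect fourth) reaches A2.

A2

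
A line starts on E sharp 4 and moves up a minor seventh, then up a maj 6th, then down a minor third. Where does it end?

G double-sharp 5

A minor seventh up from E#4 is D#5.
D#5 up a major sixth → B#5 (9 semitones).
Down a minor third from B#5: G##5 (3 semitones down).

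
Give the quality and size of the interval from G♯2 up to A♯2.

major 2nd

G to A spans two letter names (G-A) — that makes it a second of some quality.
G#2 to A#2 is 2 semitones, matching the major second exactly, so the quality is major.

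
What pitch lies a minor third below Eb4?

The third takes the letter from E down to C.
Moving 3 semitones down from Eb4 (the size of a minor third) reaches C4.

C4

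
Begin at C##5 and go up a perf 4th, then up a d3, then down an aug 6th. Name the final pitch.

Cb5

A perfect fourth up from C##5 is F##5.
A diminished third up from F##5 is A5.
Down an augmented sixth from A5: Cb5 (10 semitones down).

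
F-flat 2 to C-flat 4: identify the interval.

perfect 12th

F to C spans five letter names (F-G-A-B-C), plus an octave: a twelfth.
Fb2 to Cb4 is 19 semitones, matching the perfect twelfth exactly, so the quality is perfect.
(Equivalently, a compound perfect fifth: a perfect fifth plus an octave.)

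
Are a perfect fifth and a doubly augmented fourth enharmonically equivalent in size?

Yes

A perfect fifth spans 7 semitones, and a doubly augmented fourth also spans 7 semitones — they're enharmonic.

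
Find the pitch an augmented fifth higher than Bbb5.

Counting five letter names up from B lands on F.
An augmented fifth spans 8 semitones, so from Bbb5 the target pitch is F6.

F6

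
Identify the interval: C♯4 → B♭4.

C to B spans seven letter names (C-D-E-F-G-A-B), so the interval is some kind of seventh.
C#4 to Bb4 spans 9 semitones — two semitones narrower than the major seventh (11) — giving a diminished seventh.

diminished seventh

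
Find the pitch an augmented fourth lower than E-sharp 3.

Four letter names down from E: B.
Moving 6 semitones down from E#3 (the size of an augmented fourth) reaches B2.

B 2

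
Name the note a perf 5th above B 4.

F sharp 5

Counting five letter names up from B lands on F.
A perfect fifth spans 7 semitones, so from B4 the target pitch is F#5.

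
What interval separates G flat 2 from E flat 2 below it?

m3

Descending from Gb2 to Eb2 is the same interval as ascending Eb2 to Gb2.
E to G spans three letter names (E-F-G) — that makes it a third of some quality.
Eb2 to Gb2 is 3 semitones, a half step short of the major third (4), so this is minor.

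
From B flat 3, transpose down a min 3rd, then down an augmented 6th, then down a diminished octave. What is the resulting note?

Down a minor third from Bb3: G3 (3 semitones down).
Down an augmented sixth from G3: Bbb2 (10 semitones down).
Down a diminished octave from Bbb2: Bb1 (11 semitones down).

B flat 1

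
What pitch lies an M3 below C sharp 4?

A 3

The third takes the letter from C down to A.
Moving 4 semitones down from C#4 (the size of a major third) reaches A3.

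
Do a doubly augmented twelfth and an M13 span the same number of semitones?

A doubly augmented twelfth = 21 semitones = a major thirteenth; enharmonically equal.

Yes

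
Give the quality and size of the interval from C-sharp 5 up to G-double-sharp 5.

C to G spans five letter names (C-D-E-F-G): a fifth.
The perfect fifth is 7 semitones; here we have 8, one semitone wider: augmented.

augmented fifth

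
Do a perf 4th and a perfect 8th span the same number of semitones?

A perfect fourth spans 5 semitones; a perfect octave spans 12 semitones. They differ by 7.

No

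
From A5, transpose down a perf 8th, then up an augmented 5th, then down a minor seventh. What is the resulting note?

A5 down a perfect octave → A4 (12 semitones).
A4 up an augmented fifth → E#5 (8 semitones).
Down a minor seventh from E#5: F##4 (10 semitones down).

F##4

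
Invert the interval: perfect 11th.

perfect 5th

First reduce the compound perfect eleventh to its simple form, a perfect fourth.
The rule of nine gives the new number: 9 − 4 = 5, so a fourth becomes a fifth.
The quality also flips — perfect stays perfect — giving a perfect fifth.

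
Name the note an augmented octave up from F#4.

F##5

An octave keeps the letter name F, an octave up from F.
Moving 13 semitones up from F#4 (the size of an augmented octave) reaches F##5.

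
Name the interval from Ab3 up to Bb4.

A to B spans two letter names (A-B), plus an octave — that makes it a ninth of some quality.
The major ninth spans 14 semitones, and Ab3 to Bb4 is exactly 14 semitones — so this is a major ninth.
(Equivalently, a compound major second: a major second plus an octave.)

major ninth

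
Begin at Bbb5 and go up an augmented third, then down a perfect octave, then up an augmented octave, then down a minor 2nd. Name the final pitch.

C##6

Up an augmented third from Bbb5: D6 (5 semitones up).
D6 down a perfect octave → D5 (12 semitones).
Up an augmented octave from D5: D#6 (13 semitones up).
Down a minor second from D#6: C##6 (1 semitone down).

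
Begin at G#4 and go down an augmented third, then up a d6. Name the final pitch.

Cbb5

An augmented third down from G#4 is Eb4.
Eb4 up a diminished sixth → Cbb5 (7 semitones).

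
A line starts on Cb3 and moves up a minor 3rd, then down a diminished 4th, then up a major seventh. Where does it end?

A3

Cb3 up a minor third → Ebb3 (3 semitones).
Down a diminished fourth from Ebb3: Bb2 (4 semitones down).
Bb2 up a major seventh → A3 (11 semitones).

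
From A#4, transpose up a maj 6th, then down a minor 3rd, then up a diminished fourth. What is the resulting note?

A major sixth up from A#4 is F##5.
F##5 down a minor third → D##5 (3 semitones).
Up a diminished fourth from D##5: G#5 (4 semitones up).

G#5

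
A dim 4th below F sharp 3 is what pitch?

The fourth takes the letter from F down to C.
A diminished fourth spans 4 semitones, so from F#3 the target pitch is C##3.

C double-sharp 3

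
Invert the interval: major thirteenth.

minor third

First reduce the compound major thirteenth to its simple form, a major sixth.
The rule of nine gives the new number: 9 − 6 = 3, so a sixth becomes a third.
Quality inverts too: major becomes minor. That makes the inversion a minor third.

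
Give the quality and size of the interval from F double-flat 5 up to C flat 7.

F to C spans five letter names (F-G-A-B-C), plus an octave, so the interval is some kind of twelfth.
Fbb5 to Cb7 spans 20 semitones — one semitone wider than the perfect twelfth (19) — giving an augmented twelfth.
(Equivalently, a compound augmented fifth: an augmented fifth plus an octave.)

augmented 12th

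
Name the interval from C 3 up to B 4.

major fourteenth

C to B spans seven letter names (C-D-E-F-G-A-B), plus an octave — that makes it a fourteenth of some quality.
Counting semitones, C3→B4 is 23, which is the major fourteenth.
(Equivalently, a compound major seventh: a major seventh plus an octave.)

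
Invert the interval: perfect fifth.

perfect 4th

Inverted interval numbers add to nine, so a fifth pairs with a fourth (5 + 4 = 9).
The quality also flips — perfect stays perfect — giving a perfect fourth.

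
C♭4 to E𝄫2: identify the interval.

Descending from Cb4 to Ebb2 is the same interval as ascending Ebb2 to Cb4.
E to C spans six letter names (E-F-G-A-B-C), plus an octave: a thirteenth.
Counting semitones, Ebb2→Cb4 is 21, which is the major thirteenth.
(Equivalently, a compound major sixth: a major sixth plus an octave.)

major thirteenth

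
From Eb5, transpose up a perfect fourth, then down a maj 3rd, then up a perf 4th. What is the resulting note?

Bbb5

Up a perfect fourth from Eb5: Ab5 (5 semitones up).
A major third down from Ab5 is Fb5.
A perfect fourth up from Fb5 is Bbb5.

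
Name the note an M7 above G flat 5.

F 6

The seventh takes the letter from G up to F.
A major seventh is 11 semitones; 11 semitones up from Gb5 gives F6.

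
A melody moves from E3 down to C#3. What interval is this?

Descending from E3 to C#3 is the same interval as ascending C#3 to E3.
C to E spans three letter names (C-D-E), so the interval is some kind of third.
A major third would be 4 semitones, but C#3 to E3 is 3 — one semitone narrower, making it a minor third.

minor 3rd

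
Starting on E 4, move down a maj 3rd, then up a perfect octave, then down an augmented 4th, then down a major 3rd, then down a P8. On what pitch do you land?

E double-flat 3

E4 down a major third → C4 (4 semitones).
Up a perfect octave from C4: C5 (12 semitones up).
Down an augmented fourth from C5: Gb4 (6 semitones down).
Down a major third from Gb4: Ebb4 (4 semitones down).
A perfect octave down from Ebb4 is Ebb3.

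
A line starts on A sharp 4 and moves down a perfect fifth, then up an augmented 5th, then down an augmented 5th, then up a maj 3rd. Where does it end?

A#4 down a perfect fifth → D#4 (7 semitones).
D#4 up an augmented fifth → A##4 (8 semitones).
An augmented fifth down from A##4 is D#4.
Up a major third from D#4: F##4 (4 semitones up).

F double-sharp 4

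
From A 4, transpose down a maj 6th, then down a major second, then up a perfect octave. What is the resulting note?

B flat 4

A4 down a major sixth → C4 (9 semitones).
A major second down from C4 is Bb3.
A perfect octave up from Bb3 is Bb4.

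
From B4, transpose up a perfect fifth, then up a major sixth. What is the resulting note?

A perfect fifth up from B4 is F#5.
Up a major sixth from F#5: D#6 (9 semitones up).

D#6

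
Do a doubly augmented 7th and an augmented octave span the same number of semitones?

Both span 13 semitones: a doubly augmented seventh and an augmented octave are the same chromatic distance.

Yes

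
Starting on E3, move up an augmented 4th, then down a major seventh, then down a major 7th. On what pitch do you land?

Up an augmented fourth from E3: A#3 (6 semitones up).
A major seventh down from A#3 is B2.
A major seventh down from B2 is C2.

C2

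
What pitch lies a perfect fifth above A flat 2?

E flat 3

The fifth takes the letter from A up to E.
A perfect fifth is 7 semitones; 7 semitones up from Ab2 gives Eb3.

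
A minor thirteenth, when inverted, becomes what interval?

First reduce the compound minor thirteenth to its simple form, a minor sixth.
Interval numbers invert to sum to nine: 6 + 3 = 9, so a sixth inverts to a third.
The quality also flips — minor becomes major — giving a major third.

M3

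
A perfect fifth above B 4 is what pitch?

F-sharp 5

Five letter names up from B: F.
Moving 7 semitones up from B4 (the size of a perfect fifth) reaches F#5.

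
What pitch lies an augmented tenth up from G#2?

B##3

The tenth's letter: G up three letter names plus an octave → B.
Moving 17 semitones up from G#2 (the size of an augmented tenth) reaches B##3.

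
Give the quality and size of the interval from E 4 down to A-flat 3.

Descending from E4 to Ab3 is the same interval as ascending Ab3 to E4.
A to E spans five letter names (A-B-C-D-E): a fifth.
Ab3 to E4 spans 8 semitones — one semitone wider than the perfect fifth (7) — giving an augmented fifth.

augmented 5th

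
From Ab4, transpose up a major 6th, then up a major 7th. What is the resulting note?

E6

A major sixth up from Ab4 is F5.
F5 up a major seventh → E6 (11 semitones).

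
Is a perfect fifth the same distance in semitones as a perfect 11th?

A perfect fifth is 7 semitones but a perfect eleventh is 17 semitones — different sizes.

No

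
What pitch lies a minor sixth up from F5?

Six letter names up from F: D.
A minor sixth spans 8 semitones, so from F5 the target pitch is Db6.

Db6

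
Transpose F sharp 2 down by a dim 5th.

B sharp 1

The fifth takes the letter from F down to B.
A diminished fifth spans 6 semitones, so from F#2 the target pitch is B#1.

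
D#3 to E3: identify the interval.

minor 2nd

D to E spans two letter names (D-E): a second.
A major second would be 2 semitones, but D#3 to E3 is 1 — one semitone narrower, making it a minor second.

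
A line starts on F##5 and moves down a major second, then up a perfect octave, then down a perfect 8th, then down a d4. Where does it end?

B##4

Down a major second from F##5: E#5 (2 semitones down).
A perfect octave up from E#5 is E#6.
A perfect octave down from E#6 is E#5.
A diminished fourth down from E#5 is B##4.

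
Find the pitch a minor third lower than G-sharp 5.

Counting three letter names down from G lands on E.
Moving 3 semitones down from G#5 (the size of a minor third) reaches E#5.

E-sharp 5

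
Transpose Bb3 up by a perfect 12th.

The twelfth's letter: B up five letter names plus an octave → F.
A perfect twelfth is 19 semitones; 19 semitones up from Bb3 gives F5.

F5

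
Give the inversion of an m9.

First reduce the compound minor ninth to its simple form, a minor second.
Inverted interval numbers add to nine, so a second pairs with a seventh (2 + 7 = 9).
The quality also flips — minor becomes major — giving a major seventh.

major seventh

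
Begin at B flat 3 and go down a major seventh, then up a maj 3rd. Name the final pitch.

E flat 3

A major seventh down from Bb3 is Cb3.
A major third up from Cb3 is Eb3.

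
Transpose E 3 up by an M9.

F sharp 4

Two letters up from E (plus an octave) reaches F.
A major ninth spans 14 semitones, so from E3 the target pitch is F#4.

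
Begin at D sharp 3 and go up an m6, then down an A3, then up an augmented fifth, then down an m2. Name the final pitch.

C sharp 4

D#3 up a minor sixth → B3 (8 semitones).
B3 down an augmented third → Gb3 (5 semitones).
Up an augmented fifth from Gb3: D4 (8 semitones up).
A minor second down from D4 is C#4.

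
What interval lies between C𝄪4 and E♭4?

doubly diminished third

C to E spans three letter names (C-D-E): a third.
A major third would be 4 semitones; C##4 to Eb4 is 1, three semitones narrower, so the interval is doubly diminished.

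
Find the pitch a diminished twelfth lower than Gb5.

C4

Five letters down from G (plus an octave) reaches C.
A diminished twelfth spans 18 semitones, so from Gb5 the target pitch is C4.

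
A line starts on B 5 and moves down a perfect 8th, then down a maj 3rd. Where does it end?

G 4

A perfect octave down from B5 is B4.
Down a major third from B4: G4 (4 semitones down).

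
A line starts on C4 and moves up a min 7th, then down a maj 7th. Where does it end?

Cb4

Up a minor seventh from C4: Bb4 (10 semitones up).
A major seventh down from Bb4 is Cb4.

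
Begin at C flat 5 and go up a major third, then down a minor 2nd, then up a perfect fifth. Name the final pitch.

A 5

A major third up from Cb5 is Eb5.
Eb5 down a minor second → D5 (1 semitone).
Up a perfect fifth from D5: A5 (7 semitones up).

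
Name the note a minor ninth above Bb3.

Counting two letter names plus an octave up from B lands on C.
Moving 13 semitones up from Bb3 (the size of a minor ninth) reaches Cb5.

Cb5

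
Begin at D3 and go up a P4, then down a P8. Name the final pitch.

G2

D3 up a perfect fourth → G3 (5 semitones).
Down a perfect octave from G3: G2 (12 semitones down).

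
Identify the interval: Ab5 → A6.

augmented octave

A to A is the same letter name, plus an octave: an octave.
The perfect octave is 12 semitones; here we have 13, one semitone wider: augmented.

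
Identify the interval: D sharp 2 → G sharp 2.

D to G spans four letter names (D-E-F-G), so the interval is some kind of fourth.
Counting semitones, D#2→G#2 is 5, which is the perfect fourth.

perfect fourth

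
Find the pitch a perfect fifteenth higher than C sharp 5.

C sharp 7

A fifteenth keeps the letter name C, two octaves up from C.
A perfect fifteenth is 24 semitones; 24 semitones up from C#5 gives C#7.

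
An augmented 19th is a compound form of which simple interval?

augmented 5th

Subtracting seven from the interval number removes an octave: 19 − 14 = 5.
So an augmented nineteenth is 2 octaves plus an augmented fifth. The quality is unchanged.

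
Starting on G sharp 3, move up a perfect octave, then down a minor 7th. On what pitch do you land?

Up a perfect octave from G#3: G#4 (12 semitones up).
A minor seventh down from G#4 is A#3.

A sharp 3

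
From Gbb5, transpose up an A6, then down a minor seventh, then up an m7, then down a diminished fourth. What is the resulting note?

Gbb5 up an augmented sixth → Eb6 (10 semitones).
Down a minor seventh from Eb6: F5 (10 semitones down).
F5 up a minor seventh → Eb6 (10 semitones).
Down a diminished fourth from Eb6: B5 (4 semitones down).

B5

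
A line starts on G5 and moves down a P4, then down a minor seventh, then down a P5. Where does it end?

A3

A perfect fourth down from G5 is D5.
D5 down a minor seventh → E4 (10 semitones).
A perfect fifth down from E4 is A3.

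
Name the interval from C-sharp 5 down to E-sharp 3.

minor thirteenth

Descending from C#5 to E#3 is the same interval as ascending E#3 to C#5.
E to C spans six letter names (E-F-G-A-B-C), plus an octave: a thirteenth.
A major thirteenth would be 21 semitones, but E#3 to C#5 is 20 — one semitone narrower, making it a minor thirteenth.
(Equivalently, a compound minor sixth: a minor sixth plus an octave.)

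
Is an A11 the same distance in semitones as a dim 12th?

An augmented eleventh = 18 semitones = a diminished twelfth; enharmonically equal.

Yes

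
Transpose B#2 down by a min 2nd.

A##2

The second takes the letter from B down to A.
A minor second is 1 semitone; 1 semitone down from B#2 gives A##2.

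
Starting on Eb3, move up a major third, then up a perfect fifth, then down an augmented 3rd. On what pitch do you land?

Bbb3

Up a major third from Eb3: G3 (4 semitones up).
G3 up a perfect fifth → D4 (7 semitones).
Down an augmented third from D4: Bbb3 (5 semitones down).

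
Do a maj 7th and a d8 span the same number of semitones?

Both span 11 semitones: a major seventh and a diminished octave are the same chromatic distance.

Yes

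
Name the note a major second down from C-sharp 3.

Two letter names down from C: B.
Moving 2 semitones down from C#3 (the size of a major second) reaches B2.

B 2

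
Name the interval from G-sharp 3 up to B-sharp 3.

major 3rd

G to B spans three letter names (G-A-B) — that makes it a third of some quality.
G#3 to B#3 is 4 semitones, matching the major third exactly, so the quality is major.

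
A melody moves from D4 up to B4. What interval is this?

M6

D to B spans six letter names (D-E-F-G-A-B), so the interval is some kind of sixth.
The major sixth spans 9 semitones, and D4 to B4 is exactly 9 semitones — so this is a major sixth.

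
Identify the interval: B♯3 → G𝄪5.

M13

B to G spans six letter names (B-C-D-E-F-G), plus an octave: a thirteenth.
The major thirteenth spans 21 semitones, and B#3 to G##5 is exactly 21 semitones — so this is a major thirteenth.
(Equivalently, a compound major sixth: a major sixth plus an octave.)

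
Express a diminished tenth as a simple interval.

Subtracting seven from the interval number removes an octave: 10 − 7 = 3.
So a diminished tenth is an octave plus a diminished third. The quality is unchanged.

diminished 3rd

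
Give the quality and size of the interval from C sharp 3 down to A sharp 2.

minor third

Descending from C#3 to A#2 is the same interval as ascending A#2 to C#3.
A to C spans three letter names (A-B-C), so the interval is some kind of third.
At 3 semitones, A#2→C#3 falls one short of a major third: minor.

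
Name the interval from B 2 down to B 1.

Descending from B2 to B1 is the same interval as ascending B1 to B2.
B to B is the same letter name, plus an octave, so the interval is some kind of octave.
The perfect octave spans 12 semitones, and B1 to B2 is exactly 12 semitones — so this is a perfect octave.

perfect 8th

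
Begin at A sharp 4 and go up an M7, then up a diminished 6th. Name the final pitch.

A#4 up a major seventh → G##5 (11 semitones).
Up a diminished sixth from G##5: E6 (7 semitones up).

E 6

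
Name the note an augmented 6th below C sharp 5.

The sixth takes the letter from C down to E.
An augmented sixth is 10 semitones; 10 semitones down from C#5 gives Eb4.

E flat 4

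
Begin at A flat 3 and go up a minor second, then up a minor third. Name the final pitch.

D double-flat 4

Up a minor second from Ab3: Bbb3 (1 semitone up).
Bbb3 up a minor third → Dbb4 (3 semitones).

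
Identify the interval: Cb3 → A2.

Descending from Cb3 to A2 is the same interval as ascending A2 to Cb3.
A to C spans three letter names (A-B-C), so the interval is some kind of third.
The major third is 4 semitones; here we have 2, two semitones narrower: diminished.

diminished third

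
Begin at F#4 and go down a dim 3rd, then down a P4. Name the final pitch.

Down a diminished third from F#4: D##4 (2 semitones down).
Down a perfect fourth from D##4: A##3 (5 semitones down).

A##3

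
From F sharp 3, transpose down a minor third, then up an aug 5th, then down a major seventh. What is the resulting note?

B sharp 2

A minor third down from F#3 is D#3.
An augmented fifth up from D#3 is A##3.
A##3 down a major seventh → B#2 (11 semitones).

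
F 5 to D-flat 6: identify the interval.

F to D spans six letter names (F-G-A-B-C-D), so the interval is some kind of sixth.
A major sixth would be 9 semitones, but F5 to Db6 is 8 — one semitone narrower, making it a minor sixth.

minor sixth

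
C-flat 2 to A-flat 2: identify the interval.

M6

C to A spans six letter names (C-D-E-F-G-A) — that makes it a sixth of some quality.
Cb2 to Ab2 is 9 semitones, matching the major sixth exactly, so the quality is major.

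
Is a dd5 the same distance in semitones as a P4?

A doubly diminished fifth = 5 semitones = a perfect fourth; enharmonically equal.

Yes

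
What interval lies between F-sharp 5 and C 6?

diminished fifth

F to C spans five letter names (F-G-A-B-C): a fifth.
F#5 to C6 spans 6 semitones — one semitone narrower than the perfect fifth (7) — giving a diminished fifth.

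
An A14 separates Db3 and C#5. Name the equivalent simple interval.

augmented 7th

Each octave removed subtracts seven from the number: 14 − 7 = 7.
Quality carries through unchanged, so the simple form is an augmented seventh.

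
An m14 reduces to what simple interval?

m7

Each octave removed subtracts seven from the number: 14 − 7 = 7.
That makes a minor fourteenth a compound minor seventh — an octave plus a minor seventh.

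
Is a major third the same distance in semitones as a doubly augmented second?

A major third spans 4 semitones, and a doubly augmented second also spans 4 semitones — they're enharmonic.

Yes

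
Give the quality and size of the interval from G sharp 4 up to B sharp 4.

G to B spans three letter names (G-A-B), so the interval is some kind of third.
Counting semitones, G#4→B#4 is 4, which is the major third.

major third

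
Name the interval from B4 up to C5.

B to C spans two letter names (B-C), so the interval is some kind of second.
At 1 semitone, B4→C5 falls one short of a major second: minor.

minor second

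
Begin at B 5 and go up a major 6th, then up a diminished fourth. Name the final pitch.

B5 up a major sixth → G#6 (9 semitones).
G#6 up a diminished fourth → C7 (4 semitones).

C 7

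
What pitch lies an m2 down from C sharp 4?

B sharp 3

The second takes the letter from C down to B.
Moving 1 semitone down from C#4 (the size of a minor second) reaches B#3.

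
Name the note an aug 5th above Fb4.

Five letter names up from F: C.
An augmented fifth is 8 semitones; 8 semitones up from Fb4 gives C5.

C5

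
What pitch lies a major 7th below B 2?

C 2

Seven letter names down from B: C.
A major seventh spans 11 semitones, so from B2 the target pitch is C2.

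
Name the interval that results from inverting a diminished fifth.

Inverted interval numbers add to nine, so a fifth pairs with a fourth (5 + 4 = 9).
The quality also flips — diminished becomes augmented — giving an augmented fourth.

augmented 4th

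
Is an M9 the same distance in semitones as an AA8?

Yes

Both span 14 semitones: a major ninth and a doubly augmented octave are the same chromatic distance.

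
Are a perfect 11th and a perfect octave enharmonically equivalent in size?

17 semitones (perfect eleventh) vs 12 semitones (perfect octave): not equal.

No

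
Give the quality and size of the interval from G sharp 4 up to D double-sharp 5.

A5

G to D spans five letter names (G-A-B-C-D), so the interval is some kind of fifth.
G#4 to D##5 spans 8 semitones — one semitone wider than the perfect fifth (7) — giving an augmented fifth.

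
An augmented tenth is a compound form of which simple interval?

Each octave removed subtracts seven from the number: 10 − 7 = 3.
That makes an augmented tenth a compound augmented third — an octave plus an augmented third.

augmented third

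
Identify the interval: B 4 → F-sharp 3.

perfect eleventh

Descending from B4 to F#3 is the same interval as ascending F#3 to B4.
F to B spans four letter names (F-G-A-B), plus an octave — that makes it an eleventh of some quality.
The perfect eleventh spans 17 semitones, and F#3 to B4 is exactly 17 semitones — so this is a perfect eleventh.
(Equivalently, a compound perfect fourth: a perfect fourth plus an octave.)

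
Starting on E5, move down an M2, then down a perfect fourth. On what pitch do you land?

Down a major second from E5: D5 (2 semitones down).
D5 down a perfect fourth → A4 (5 semitones).

A4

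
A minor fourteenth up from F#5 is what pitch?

Seven letters up from F (plus an octave) reaches E.
A minor fourteenth spans 22 semitones, so from F#5 the target pitch is E7.

E7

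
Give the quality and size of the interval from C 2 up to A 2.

C to A spans six letter names (C-D-E-F-G-A): a sixth.
The major sixth spans 9 semitones, and C2 to A2 is exactly 9 semitones — so this is a major sixth.

major sixth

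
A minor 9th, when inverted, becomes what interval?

major 7th

First reduce the compound minor ninth to its simple form, a minor second.
Interval numbers invert to sum to nine: 2 + 7 = 9, so a second inverts to a seventh.
The quality also flips — minor becomes major — giving a major seventh.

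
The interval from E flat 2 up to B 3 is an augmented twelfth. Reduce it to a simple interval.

Subtracting seven from the interval number removes an octave: 12 − 7 = 5.
Quality carries through unchanged, so the simple form is an augmented fifth.

augmented fifth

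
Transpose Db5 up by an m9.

The ninth's letter: D up two letter names plus an octave → E.
A minor ninth spans 13 semitones, so from Db5 the target pitch is Ebb6.

Ebb6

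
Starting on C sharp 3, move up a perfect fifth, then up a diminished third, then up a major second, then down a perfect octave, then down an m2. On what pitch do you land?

B 2

A perfect fifth up from C#3 is G#3.
Up a diminished third from G#3: Bb3 (2 semitones up).
A major second up from Bb3 is C4.
A perfect octave down from C4 is C3.
A minor second down from C3 is B2.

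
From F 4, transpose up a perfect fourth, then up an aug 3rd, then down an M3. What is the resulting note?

B 4

A perfect fourth up from F4 is Bb4.
Bb4 up an augmented third → D#5 (5 semitones).
A major third down from D#5 is B4.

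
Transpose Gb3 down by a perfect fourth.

Db3

The fourth takes the letter from G down to D.
Moving 5 semitones down from Gb3 (the size of a perfect fourth) reaches Db3.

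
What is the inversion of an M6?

minor 3rd

Inverted interval numbers add to nine, so a sixth pairs with a third (6 + 3 = 9).
Quality inverts too: major becomes minor. That makes the inversion a minor third.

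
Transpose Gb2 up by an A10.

Three letters up from G (plus an octave) reaches B.
Moving 17 semitones up from Gb2 (the size of an augmented tenth) reaches B3.

B3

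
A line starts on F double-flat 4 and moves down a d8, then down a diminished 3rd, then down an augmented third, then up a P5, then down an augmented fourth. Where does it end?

Down a diminished octave from Fbb4: Fb3 (11 semitones down).
Down a diminished third from Fb3: D3 (2 semitones down).
Down an augmented third from D3: Bbb2 (5 semitones down).
Bbb2 up a perfect fifth → Fb3 (7 semitones).
Fb3 down an augmented fourth → Cbb3 (6 semitones).

C double-flat 3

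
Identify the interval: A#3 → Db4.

doubly diminished fourth

A to D spans four letter names (A-B-C-D) — that makes it a fourth of some quality.
A perfect fourth would be 5 semitones; A#3 to Db4 is 3, two semitones narrower, so the interval is doubly diminished.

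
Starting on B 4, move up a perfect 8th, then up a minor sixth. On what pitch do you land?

Up a perfect octave from B4: B5 (12 semitones up).
Up a minor sixth from B5: G6 (8 semitones up).

G 6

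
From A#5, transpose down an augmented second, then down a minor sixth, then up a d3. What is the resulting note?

Db5

An augmented second down from A#5 is G5.
Down a minor sixth from G5: B4 (8 semitones down).
A diminished third up from B4 is Db5.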